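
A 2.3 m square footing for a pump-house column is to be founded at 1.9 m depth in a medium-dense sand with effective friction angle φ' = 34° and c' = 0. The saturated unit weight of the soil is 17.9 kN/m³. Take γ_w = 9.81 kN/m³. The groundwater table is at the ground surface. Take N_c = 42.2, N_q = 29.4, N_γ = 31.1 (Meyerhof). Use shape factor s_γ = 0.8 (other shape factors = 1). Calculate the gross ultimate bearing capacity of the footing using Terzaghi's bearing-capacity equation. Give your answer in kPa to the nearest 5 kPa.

γ' = 17.9 − 9.81 = 8.09 kN/m³ (submerged throughout). q = 8.09 × 1.9 = 15.371 kPa; the same γ' applies in the ½γBN_γ term.
q·N_q = 15.371 × 29.4 = 451.91 kPa
0.5·γ·B·N_γ·s_γ = 0.5 × 8.09 × 2.3 × 31.1 × 0.8 = 231.47 kPa
q_ult = 451.91 + 231.47 = 683.38 kPa.

q_ult ≈ 685 kPa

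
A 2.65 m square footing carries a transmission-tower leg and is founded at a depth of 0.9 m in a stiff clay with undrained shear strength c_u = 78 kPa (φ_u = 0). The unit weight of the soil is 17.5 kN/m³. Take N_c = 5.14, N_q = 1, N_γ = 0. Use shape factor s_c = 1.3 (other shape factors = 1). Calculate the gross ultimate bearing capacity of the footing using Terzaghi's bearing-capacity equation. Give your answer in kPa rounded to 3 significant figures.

q_ult ≈ 537 kPa

Overburden at base level: q = 17.5 × 0.9 = 15.75 kPa.
Cohesion term c·N_c·s_c = 78 × 5.14 × 1.3 = 521.2 kPa; surcharge term q·N_q = 15.75 × 1 = 15.75 kPa.
q_ult = 521.2 + 15.75 = 536.95 kPa.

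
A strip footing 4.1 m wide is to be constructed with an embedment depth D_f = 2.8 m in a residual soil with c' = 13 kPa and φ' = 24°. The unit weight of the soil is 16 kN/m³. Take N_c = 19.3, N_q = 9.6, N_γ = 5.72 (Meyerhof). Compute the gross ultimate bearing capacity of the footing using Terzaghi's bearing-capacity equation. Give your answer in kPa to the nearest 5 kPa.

q = γ·D_f = 16 × 2.8 = 44.8 kPa.
c·N_c = 13 × 19.3 = 250.9 kPa
q·N_q = 44.8 × 9.6 = 430.08 kPa
0.5·γ·B·N_γ = 0.5 × 16 × 4.1 × 5.72 = 187.62 kPa
q_ult = 250.9 + 430.08 + 187.62 = 868.6 kPa.

q_ult ≈ 870 kPa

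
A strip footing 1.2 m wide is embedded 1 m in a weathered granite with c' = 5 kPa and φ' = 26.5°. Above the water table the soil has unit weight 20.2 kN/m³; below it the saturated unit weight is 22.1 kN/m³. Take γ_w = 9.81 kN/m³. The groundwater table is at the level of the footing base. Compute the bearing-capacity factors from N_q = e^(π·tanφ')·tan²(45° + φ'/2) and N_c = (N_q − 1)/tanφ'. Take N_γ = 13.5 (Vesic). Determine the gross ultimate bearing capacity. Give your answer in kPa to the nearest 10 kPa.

q_ult ≈ 470 kPa

tan26.5° = 0.4986, so N_q = e^(π×0.4986)·tan²(58.25°) = 4.789 × 2.611 = 12.51.
N_c = (12.51 − 1)/tan26.5° = 23.08.
Overburden at base level: q = 20.2 × 1 = 20.2 kPa.
Below the base the soil is submerged, so the ½γBN_γ term uses γ' = 22.1 − 9.81 = 12.29 kN/m³.
Cohesion term c·N_c = 5 × 23.078 = 115.39 kPa; surcharge term q·N_q = 20.2 × 12.506 = 252.63 kPa; self-weight term 0.5·γ·B·N_γ = 0.5 × 12.29 × 1.2 × 13.5 = 99.549 kPa.
q_ult = 115.39 + 252.63 + 99.549 = 467.56 kPa.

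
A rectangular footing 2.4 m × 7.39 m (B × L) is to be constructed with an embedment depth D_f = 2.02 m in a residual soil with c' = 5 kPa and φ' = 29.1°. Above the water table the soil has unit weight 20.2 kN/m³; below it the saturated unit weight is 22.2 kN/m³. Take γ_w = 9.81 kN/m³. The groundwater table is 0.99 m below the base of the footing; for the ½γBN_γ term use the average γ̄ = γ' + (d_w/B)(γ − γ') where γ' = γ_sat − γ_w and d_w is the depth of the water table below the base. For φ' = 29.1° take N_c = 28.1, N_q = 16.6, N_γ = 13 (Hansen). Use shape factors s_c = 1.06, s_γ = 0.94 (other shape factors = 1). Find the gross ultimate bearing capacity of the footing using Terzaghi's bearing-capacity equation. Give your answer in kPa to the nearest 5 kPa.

q_ult ≈ 1055 kPa

q = γ·D_f = 20.2 × 2.02 = 40.804 kPa.
γ' = 12.39 kN/m³; averaging over the depth B below the base, γ̄ = γ' + (d_w/B)(γ − γ') = 15.612 kN/m³.
c·N_c·s_c = 5 × 28.1 × 1.06 = 148.93 kPa
q·N_q = 40.804 × 16.6 = 677.35 kPa
0.5·γ·B·N_γ·s_γ = 0.5 × 15.612 × 2.4 × 13 × 0.94 = 228.93 kPa
q_ult = 148.93 + 677.35 + 228.93 = 1055.2 kPa.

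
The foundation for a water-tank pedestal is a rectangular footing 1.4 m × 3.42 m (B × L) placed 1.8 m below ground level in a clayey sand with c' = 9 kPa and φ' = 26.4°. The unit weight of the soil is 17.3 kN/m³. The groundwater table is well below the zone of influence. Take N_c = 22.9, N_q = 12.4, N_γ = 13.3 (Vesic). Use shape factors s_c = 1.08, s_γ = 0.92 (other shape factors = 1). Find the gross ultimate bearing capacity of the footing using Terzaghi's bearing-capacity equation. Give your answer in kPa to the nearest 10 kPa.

q_ult ≈ 760 kPa

Overburden at base level: q = 17.3 × 1.8 = 31.14 kPa.
Cohesion term c·N_c·s_c = 9 × 22.9 × 1.08 = 222.59 kPa; surcharge term q·N_q = 31.14 × 12.4 = 386.14 kPa; self-weight term 0.5·γ·B·N_γ·s_γ = 0.5 × 17.3 × 1.4 × 13.3 × 0.92 = 148.18 kPa.
q_ult = 222.59 + 386.14 + 148.18 = 756.9 kPa.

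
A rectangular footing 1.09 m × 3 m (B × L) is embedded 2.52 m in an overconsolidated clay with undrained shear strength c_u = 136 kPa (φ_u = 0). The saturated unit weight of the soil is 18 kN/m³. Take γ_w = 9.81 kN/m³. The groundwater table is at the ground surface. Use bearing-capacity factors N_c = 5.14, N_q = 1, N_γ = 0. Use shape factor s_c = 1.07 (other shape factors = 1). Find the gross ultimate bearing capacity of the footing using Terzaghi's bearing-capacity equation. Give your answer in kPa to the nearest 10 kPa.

q_ult ≈ 770 kPa

Water table at ground surface, so effective unit weight γ' = 18 − 9.81 = 8.19 kN/m³ is used throughout; overburden q = 8.19 × 2.52 = 20.639 kPa.
Cohesion term c·N_c·s_c = 136 × 5.14 × 1.07 = 747.97 kPa; surcharge term q·N_q = 20.639 × 1 = 20.639 kPa.
q_ult = 747.97 + 20.639 = 768.61 kPa.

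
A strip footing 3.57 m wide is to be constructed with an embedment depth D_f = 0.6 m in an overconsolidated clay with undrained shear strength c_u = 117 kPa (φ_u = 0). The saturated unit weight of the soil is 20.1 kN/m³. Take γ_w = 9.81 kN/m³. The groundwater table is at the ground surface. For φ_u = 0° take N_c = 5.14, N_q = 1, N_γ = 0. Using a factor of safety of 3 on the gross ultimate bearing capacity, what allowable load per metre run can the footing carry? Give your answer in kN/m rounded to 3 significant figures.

≈ 723 kN/m

γ' = 20.1 − 9.81 = 10.29 kN/m³ (submerged throughout). q = 10.29 × 0.6 = 6.174 kPa.
c·N_c = 117 × 5.14 = 601.38 kPa
q·N_q = 6.174 × 1 = 6.174 kPa
q_ult = 601.38 + 6.174 = 607.55 kPa.
Gross allowable pressure q_all = 607.55 / 3 = 202.52 kPa.
Allowable wall load = q_all × B = 202.52 × 3.57 = 722.99 kN per metre run.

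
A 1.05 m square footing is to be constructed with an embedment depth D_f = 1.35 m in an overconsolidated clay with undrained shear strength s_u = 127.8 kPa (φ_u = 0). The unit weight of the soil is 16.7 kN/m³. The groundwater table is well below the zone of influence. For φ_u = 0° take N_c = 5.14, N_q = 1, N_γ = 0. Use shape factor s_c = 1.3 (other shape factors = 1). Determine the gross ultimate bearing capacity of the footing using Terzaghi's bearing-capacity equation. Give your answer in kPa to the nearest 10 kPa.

Overburden at base level: q = 16.7 × 1.35 = 22.545 kPa.
Cohesion term c·N_c·s_c = 127.8 × 5.14 × 1.3 = 853.96 kPa; surcharge term q·N_q = 22.545 × 1 = 22.545 kPa.
q_ult = 853.96 + 22.545 = 876.5 kPa.

q_ult ≈ 880 kPa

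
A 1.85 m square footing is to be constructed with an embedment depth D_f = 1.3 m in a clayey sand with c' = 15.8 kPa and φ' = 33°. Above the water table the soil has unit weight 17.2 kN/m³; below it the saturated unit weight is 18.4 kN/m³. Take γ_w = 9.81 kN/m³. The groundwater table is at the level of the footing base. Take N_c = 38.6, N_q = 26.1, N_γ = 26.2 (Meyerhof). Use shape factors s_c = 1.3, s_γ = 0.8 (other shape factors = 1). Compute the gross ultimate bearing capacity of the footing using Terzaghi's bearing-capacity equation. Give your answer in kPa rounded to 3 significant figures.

q_ult ≈ 1540 kPa

Effective surcharge at the founding depth q = γ·D_f = 17.2 × 1.3 = 22.36 kPa.
The water table coincides with the base, so in the self-weight term γ → γ' = 8.59 kN/m³.
q_ult = c·N_c·s_c + q·N_q + 0.5·γ·B·N_γ·s_γ
     = 15.8 × 38.6 × 1.3 + 22.36 × 26.1 + 0.5 × 8.59 × 1.85 × 26.2 × 0.8
     = 792.84 + 583.6 + 166.54 = 1543 kPa.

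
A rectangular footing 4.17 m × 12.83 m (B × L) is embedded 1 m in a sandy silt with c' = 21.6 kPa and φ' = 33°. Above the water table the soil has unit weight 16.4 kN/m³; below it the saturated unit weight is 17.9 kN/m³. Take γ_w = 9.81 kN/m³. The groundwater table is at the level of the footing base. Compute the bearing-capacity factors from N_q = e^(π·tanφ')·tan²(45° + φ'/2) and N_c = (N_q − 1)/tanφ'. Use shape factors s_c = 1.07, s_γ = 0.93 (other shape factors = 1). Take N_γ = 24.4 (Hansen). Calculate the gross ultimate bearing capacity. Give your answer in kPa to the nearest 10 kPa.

tan33° = 0.6494, so N_q = e^(π×0.6494)·tan²(61.5°) = 7.692 × 3.392 = 26.09.
N_c = (26.09 − 1)/tan33° = 38.64.
Overburden at base level: q = 16.4 × 1 = 16.4 kPa.
Below the base the soil is submerged, so the ½γBN_γ term uses γ' = 17.9 − 9.81 = 8.09 kN/m³.
Cohesion term c·N_c·s_c = 21.6 × 38.638 × 1.07 = 893.01 kPa; surcharge term q·N_q = 16.4 × 26.092 = 427.91 kPa; self-weight term 0.5·γ·B·N_γ·s_γ = 0.5 × 8.09 × 4.17 × 24.4 × 0.93 = 382.76 kPa.
q_ult = 893.01 + 427.91 + 382.76 = 1703.7 kPa.

q_ult ≈ 1700 kPa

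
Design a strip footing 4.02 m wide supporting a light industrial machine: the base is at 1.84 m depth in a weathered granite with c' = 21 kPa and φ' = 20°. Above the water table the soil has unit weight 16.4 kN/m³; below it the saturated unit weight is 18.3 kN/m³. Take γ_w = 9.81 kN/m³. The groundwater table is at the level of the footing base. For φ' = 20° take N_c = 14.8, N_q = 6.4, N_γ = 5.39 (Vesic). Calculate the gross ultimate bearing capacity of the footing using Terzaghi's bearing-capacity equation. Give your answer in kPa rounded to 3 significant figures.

Overburden at base level: q = 16.4 × 1.84 = 30.176 kPa.
Below the base the soil is submerged, so the ½γBN_γ term uses γ' = 18.3 − 9.81 = 8.49 kN/m³.
Cohesion term c·N_c = 21 × 14.8 = 310.8 kPa; surcharge term q·N_q = 30.176 × 6.4 = 193.13 kPa; self-weight term 0.5·γ·B·N_γ = 0.5 × 8.49 × 4.02 × 5.39 = 91.98 kPa.
q_ult = 310.8 + 193.13 + 91.98 = 595.91 kPa.

q_ult ≈ 596 kPa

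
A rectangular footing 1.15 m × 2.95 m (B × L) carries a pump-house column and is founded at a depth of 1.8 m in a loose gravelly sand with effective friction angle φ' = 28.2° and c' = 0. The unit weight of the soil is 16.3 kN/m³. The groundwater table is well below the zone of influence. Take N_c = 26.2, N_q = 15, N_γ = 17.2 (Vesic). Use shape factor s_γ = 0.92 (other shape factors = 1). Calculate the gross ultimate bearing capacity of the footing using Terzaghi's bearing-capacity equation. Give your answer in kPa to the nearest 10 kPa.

Overburden at base level: q = 16.3 × 1.8 = 29.34 kPa.
Surcharge term q·N_q = 29.34 × 15 = 440.1 kPa; self-weight term 0.5·γ·B·N_γ·s_γ = 0.5 × 16.3 × 1.15 × 17.2 × 0.92 = 148.31 kPa.
q_ult = 440.1 + 148.31 = 588.41 kPa.

q_ult ≈ 590 kPa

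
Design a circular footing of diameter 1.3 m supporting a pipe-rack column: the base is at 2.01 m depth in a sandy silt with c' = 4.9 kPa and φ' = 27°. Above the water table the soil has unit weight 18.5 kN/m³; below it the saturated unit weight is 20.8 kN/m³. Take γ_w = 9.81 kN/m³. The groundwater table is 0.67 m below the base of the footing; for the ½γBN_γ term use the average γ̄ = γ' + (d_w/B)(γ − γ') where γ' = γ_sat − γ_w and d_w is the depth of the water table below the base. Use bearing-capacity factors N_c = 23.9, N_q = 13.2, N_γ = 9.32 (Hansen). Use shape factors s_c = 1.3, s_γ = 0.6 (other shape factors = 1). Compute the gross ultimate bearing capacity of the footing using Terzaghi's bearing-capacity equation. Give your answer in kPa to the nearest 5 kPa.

Overburden at base level: q = 18.5 × 2.01 = 37.185 kPa.
The water table is 0.67 m below the base (< B = 1.3 m), so the ½γBN_γ term uses γ̄ = γ' + (d_w/B)(γ − γ') = 10.99 + (0.67/1.3)(18.5 − 10.99) = 14.861 kN/m³.
Cohesion term c·N_c·s_c = 4.9 × 23.9 × 1.3 = 152.24 kPa; surcharge term q·N_q = 37.185 × 13.2 = 490.84 kPa; self-weight term 0.5·γ·B·N_γ·s_γ = 0.5 × 14.861 × 1.3 × 9.32 × 0.6 = 54.015 kPa.
q_ult = 152.24 + 490.84 + 54.015 = 697.1 kPa.

q_ult ≈ 695 kPa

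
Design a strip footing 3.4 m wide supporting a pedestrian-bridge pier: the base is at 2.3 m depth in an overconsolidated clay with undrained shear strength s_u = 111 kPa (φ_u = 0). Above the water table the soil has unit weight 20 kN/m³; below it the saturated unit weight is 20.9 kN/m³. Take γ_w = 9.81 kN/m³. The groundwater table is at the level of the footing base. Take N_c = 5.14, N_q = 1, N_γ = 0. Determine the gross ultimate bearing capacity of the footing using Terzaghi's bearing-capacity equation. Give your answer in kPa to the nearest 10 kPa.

q = γ·D_f = 20 × 2.3 = 46 kPa.
c·N_c = 111 × 5.14 = 570.54 kPa
q·N_q = 46 × 1 = 46 kPa
q_ult = 570.54 + 46 = 616.54 kPa.

q_ult ≈ 620 kPa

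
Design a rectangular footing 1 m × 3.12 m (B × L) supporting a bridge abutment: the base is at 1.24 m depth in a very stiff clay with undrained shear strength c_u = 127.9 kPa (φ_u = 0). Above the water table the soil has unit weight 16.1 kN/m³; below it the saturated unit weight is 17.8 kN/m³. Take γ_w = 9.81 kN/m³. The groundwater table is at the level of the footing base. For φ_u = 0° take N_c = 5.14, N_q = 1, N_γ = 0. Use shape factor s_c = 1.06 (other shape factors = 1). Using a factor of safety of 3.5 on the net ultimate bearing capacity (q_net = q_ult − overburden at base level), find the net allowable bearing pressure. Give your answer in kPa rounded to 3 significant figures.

q_all(net) ≈ 199 kPa

Effective surcharge at the founding depth q = γ·D_f = 16.1 × 1.24 = 19.964 kPa.
q_ult = c·N_c·s_c + q·N_q
     = 127.9 × 5.14 × 1.06 + 19.964 × 1
     = 696.85 + 19.964 = 716.81 kPa.
q_net = 716.81 − 19.964 = 696.85 kPa.
q_all(net) = 696.85 / 3.5 = 199.1 kPa.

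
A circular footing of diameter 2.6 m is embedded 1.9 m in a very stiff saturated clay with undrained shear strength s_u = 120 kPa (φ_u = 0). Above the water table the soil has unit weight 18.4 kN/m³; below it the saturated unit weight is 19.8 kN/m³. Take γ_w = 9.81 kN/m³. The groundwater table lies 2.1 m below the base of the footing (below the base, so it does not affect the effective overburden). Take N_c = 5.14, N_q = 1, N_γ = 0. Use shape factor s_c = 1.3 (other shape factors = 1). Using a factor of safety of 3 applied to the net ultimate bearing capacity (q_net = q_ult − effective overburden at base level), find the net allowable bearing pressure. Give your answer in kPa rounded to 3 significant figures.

Overburden at base level: q = 18.4 × 1.9 = 34.96 kPa.
Cohesion term c·N_c·s_c = 120 × 5.14 × 1.3 = 801.84 kPa; surcharge term q·N_q = 34.96 × 1 = 34.96 kPa.
q_ult = 801.84 + 34.96 = 836.8 kPa.
Net ultimate: q_net = 836.8 − 34.96 = 801.84 kPa.
q_all(net) = 801.84 / 3 = 267.28 kPa.

q_all(net) ≈ 267 kPa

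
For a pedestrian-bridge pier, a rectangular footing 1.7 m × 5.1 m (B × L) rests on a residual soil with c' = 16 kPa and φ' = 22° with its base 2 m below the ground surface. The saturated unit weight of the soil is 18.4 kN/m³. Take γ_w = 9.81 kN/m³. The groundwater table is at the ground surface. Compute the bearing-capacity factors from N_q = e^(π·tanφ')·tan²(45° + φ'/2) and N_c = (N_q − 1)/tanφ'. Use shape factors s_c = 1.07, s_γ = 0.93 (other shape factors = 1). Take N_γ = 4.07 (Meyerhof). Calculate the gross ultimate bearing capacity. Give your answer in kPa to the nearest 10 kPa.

q_ult ≈ 450 kPa

tan22° = 0.404, so N_q = e^(π×0.404)·tan²(56°) = 3.558 × 2.198 = 7.82.
N_c = (7.82 − 1)/tan22° = 16.88.
γ' = 18.4 − 9.81 = 8.59 kN/m³ (submerged throughout). q = 8.59 × 2 = 17.18 kPa; the same γ' applies in the ½γBN_γ term.
c·N_c·s_c = 16 × 16.883 × 1.07 = 289.03 kPa
q·N_q = 17.18 × 7.8211 = 134.37 kPa
0.5·γ·B·N_γ·s_γ = 0.5 × 8.59 × 1.7 × 4.07 × 0.93 = 27.637 kPa
q_ult = 289.03 + 134.37 + 27.637 = 451.04 kPa.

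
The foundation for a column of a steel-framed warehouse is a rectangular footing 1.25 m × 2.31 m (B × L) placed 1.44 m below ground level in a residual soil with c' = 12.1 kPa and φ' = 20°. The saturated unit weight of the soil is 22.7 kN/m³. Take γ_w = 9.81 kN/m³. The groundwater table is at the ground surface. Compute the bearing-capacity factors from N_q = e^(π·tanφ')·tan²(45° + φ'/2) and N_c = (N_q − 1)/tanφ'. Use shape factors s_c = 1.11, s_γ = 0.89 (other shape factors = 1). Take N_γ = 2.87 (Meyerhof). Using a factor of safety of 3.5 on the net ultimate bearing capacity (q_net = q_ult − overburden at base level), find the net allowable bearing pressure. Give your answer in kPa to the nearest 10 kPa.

N_q = e^(π·tan20°)·tan²(55°) = 6.4; N_c = (N_q − 1)/tanφ' = 14.83.
Water table at ground surface, so effective unit weight γ' = 22.7 − 9.81 = 12.89 kN/m³ is used throughout; overburden q = 12.89 × 1.44 = 18.562 kPa; the same γ' applies in the ½γBN_γ term.
Cohesion term c·N_c·s_c = 12.1 × 14.835 × 1.11 = 199.25 kPa; surcharge term q·N_q = 18.562 × 6.3994 = 118.78 kPa; self-weight term 0.5·γ·B·N_γ·s_γ = 0.5 × 12.89 × 1.25 × 2.87 × 0.89 = 20.578 kPa.
q_ult = 199.25 + 118.78 + 20.578 = 338.61 kPa.
q_net = 338.61 − 18.562 = 320.04 kPa.
q_all(net) = 320.04 / 3.5 = 91.441 kPa.

q_all(net) ≈ 90 kPa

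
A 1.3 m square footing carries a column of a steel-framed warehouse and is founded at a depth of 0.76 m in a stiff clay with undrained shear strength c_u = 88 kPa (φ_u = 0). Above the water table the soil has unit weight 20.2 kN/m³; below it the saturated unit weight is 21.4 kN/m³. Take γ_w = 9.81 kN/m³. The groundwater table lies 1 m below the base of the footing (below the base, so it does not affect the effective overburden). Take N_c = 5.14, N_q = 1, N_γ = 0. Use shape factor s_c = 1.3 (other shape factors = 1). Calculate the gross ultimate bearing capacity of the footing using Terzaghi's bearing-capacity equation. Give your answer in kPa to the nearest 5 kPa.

q_ult ≈ 605 kPa

Overburden at base level: q = 20.2 × 0.76 = 15.352 kPa.
Cohesion term c·N_c·s_c = 88 × 5.14 × 1.3 = 588.02 kPa; surcharge term q·N_q = 15.352 × 1 = 15.352 kPa.
q_ult = 588.02 + 15.352 = 603.37 kPa.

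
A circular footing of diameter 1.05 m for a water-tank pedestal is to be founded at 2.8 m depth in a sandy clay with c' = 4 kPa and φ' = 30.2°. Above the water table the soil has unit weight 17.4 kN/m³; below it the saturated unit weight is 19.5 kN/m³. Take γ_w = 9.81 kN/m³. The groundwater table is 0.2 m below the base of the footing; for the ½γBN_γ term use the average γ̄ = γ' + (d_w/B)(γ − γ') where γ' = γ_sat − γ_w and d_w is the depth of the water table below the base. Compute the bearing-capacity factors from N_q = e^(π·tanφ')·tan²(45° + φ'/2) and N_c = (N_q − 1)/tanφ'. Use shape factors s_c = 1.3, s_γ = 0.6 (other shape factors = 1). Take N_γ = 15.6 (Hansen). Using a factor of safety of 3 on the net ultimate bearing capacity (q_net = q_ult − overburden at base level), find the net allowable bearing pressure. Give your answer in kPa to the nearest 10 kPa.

q_all(net) ≈ 360 kPa

N_q = e^(π·tan30.2°)·tan²(60.1°) = 18.82; N_c = (N_q − 1)/tanφ' = 30.62.
Overburden at base level: q = 17.4 × 2.8 = 48.72 kPa.
The water table is 0.2 m below the base (< B = 1.05 m), so the ½γBN_γ term uses γ̄ = γ' + (d_w/B)(γ − γ') = 9.69 + (0.2/1.05)(17.4 − 9.69) = 11.159 kN/m³.
Cohesion term c·N_c·s_c = 4 × 30.625 × 1.3 = 159.25 kPa; surcharge term q·N_q = 48.72 × 18.824 = 917.11 kPa; self-weight term 0.5·γ·B·N_γ·s_γ = 0.5 × 11.159 × 1.05 × 15.6 × 0.6 = 54.833 kPa.
q_ult = 159.25 + 917.11 + 54.833 = 1131.2 kPa.
q_net = 1131.2 − 48.72 = 1082.5 kPa.
q_all(net) = 1082.5 / 3 = 360.82 kPa.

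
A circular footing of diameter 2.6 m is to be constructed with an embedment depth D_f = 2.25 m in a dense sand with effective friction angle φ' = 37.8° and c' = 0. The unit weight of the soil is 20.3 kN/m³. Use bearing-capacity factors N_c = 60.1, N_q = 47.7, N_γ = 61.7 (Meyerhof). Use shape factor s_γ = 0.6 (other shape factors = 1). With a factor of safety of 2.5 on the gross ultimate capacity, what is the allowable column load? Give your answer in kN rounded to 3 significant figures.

Effective surcharge at the founding depth q = γ·D_f = 20.3 × 2.25 = 45.675 kPa.
q_ult = q·N_q + 0.5·γ·B·N_γ·s_γ
     = 45.675 × 47.7 + 0.5 × 20.3 × 2.6 × 61.7 × 0.6
     = 2178.7 + 976.96 = 3155.7 kPa.
Gross allowable pressure q_all = 3155.7 / 2.5 = 1262.3 kPa.
Footing area = 5.3093 m², so allowable column load = 1262.3 × 5.3093 = 6701.7 kN.

P_all ≈ 6700 kN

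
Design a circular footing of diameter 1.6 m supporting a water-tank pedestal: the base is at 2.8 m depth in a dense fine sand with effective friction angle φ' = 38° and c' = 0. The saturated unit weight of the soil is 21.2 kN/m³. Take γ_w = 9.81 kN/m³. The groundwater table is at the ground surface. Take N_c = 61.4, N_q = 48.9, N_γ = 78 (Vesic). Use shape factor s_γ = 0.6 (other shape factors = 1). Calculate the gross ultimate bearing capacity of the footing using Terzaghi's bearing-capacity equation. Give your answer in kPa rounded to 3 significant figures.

q_ult ≈ 1990 kPa

Water table at ground surface, so effective unit weight γ' = 21.2 − 9.81 = 11.39 kN/m³ is used throughout; overburden q = 11.39 × 2.8 = 31.892 kPa; the same γ' applies in the ½γBN_γ term.
Surcharge term q·N_q = 31.892 × 48.9 = 1559.5 kPa; self-weight term 0.5·γ·B·N_γ·s_γ = 0.5 × 11.39 × 1.6 × 78 × 0.6 = 426.44 kPa.
q_ult = 1559.5 + 426.44 = 1986 kPa.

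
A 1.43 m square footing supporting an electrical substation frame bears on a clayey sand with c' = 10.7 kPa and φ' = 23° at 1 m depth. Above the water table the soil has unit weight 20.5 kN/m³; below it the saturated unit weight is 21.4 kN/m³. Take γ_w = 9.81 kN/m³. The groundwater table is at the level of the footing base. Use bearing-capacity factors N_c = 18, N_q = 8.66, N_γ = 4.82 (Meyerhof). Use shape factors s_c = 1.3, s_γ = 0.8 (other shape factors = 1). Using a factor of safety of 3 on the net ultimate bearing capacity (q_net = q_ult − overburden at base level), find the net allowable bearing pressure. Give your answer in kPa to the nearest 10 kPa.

q = γ·D_f = 20.5 × 1 = 20.5 kPa.
For the ½γBN_γ term take γ' = 21.4 − 9.81 = 11.59 kN/m³ (soil below base is submerged).
c·N_c·s_c = 10.7 × 18 × 1.3 = 250.38 kPa
q·N_q = 20.5 × 8.66 = 177.53 kPa
0.5·γ·B·N_γ·s_γ = 0.5 × 11.59 × 1.43 × 4.82 × 0.8 = 31.954 kPa
q_ult = 250.38 + 177.53 + 31.954 = 459.86 kPa.
q_net = 459.86 − 20.5 = 439.36 kPa.
q_all(net) = 439.36 / 3 = 146.45 kPa.

q_all(net) ≈ 150 kPa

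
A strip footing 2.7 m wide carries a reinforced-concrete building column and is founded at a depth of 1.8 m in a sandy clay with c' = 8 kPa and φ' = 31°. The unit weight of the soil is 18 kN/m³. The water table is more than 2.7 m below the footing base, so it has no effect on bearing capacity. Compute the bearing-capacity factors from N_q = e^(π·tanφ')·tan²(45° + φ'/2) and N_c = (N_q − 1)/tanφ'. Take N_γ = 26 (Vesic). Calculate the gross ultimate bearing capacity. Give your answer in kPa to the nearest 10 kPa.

tan31° = 0.6009, so N_q = e^(π×0.6009)·tan²(60.5°) = 6.604 × 3.124 = 20.63.
N_c = (20.63 − 1)/tan31° = 32.67.
Overburden at base level: q = 18 × 1.8 = 32.4 kPa.
Cohesion term c·N_c = 8 × 32.671 = 261.37 kPa; surcharge term q·N_q = 32.4 × 20.631 = 668.44 kPa; self-weight term 0.5·γ·B·N_γ = 0.5 × 18 × 2.7 × 26 = 631.8 kPa.
q_ult = 261.37 + 668.44 + 631.8 = 1561.6 kPa.

q_ult ≈ 1560 kPa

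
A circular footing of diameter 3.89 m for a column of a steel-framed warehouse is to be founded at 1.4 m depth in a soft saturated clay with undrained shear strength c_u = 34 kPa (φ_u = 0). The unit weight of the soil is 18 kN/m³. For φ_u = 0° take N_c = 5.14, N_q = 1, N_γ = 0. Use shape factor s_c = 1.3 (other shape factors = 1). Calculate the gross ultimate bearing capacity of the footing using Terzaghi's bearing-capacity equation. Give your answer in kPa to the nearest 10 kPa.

q_ult ≈ 250 kPa

q = γ·D_f = 18 × 1.4 = 25.2 kPa.
c·N_c·s_c = 34 × 5.14 × 1.3 = 227.19 kPa
q·N_q = 25.2 × 1 = 25.2 kPa
q_ult = 227.19 + 25.2 = 252.39 kPa.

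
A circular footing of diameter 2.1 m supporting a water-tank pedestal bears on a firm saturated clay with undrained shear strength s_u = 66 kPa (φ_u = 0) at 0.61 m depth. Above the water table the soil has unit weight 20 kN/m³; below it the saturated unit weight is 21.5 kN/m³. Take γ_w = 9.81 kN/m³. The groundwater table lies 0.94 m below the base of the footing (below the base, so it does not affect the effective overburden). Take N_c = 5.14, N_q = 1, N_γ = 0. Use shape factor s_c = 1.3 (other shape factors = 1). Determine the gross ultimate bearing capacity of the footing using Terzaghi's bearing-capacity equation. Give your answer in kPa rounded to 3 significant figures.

Effective surcharge at the founding depth q = γ·D_f = 20 × 0.61 = 12.2 kPa.
q_ult = c·N_c·s_c + q·N_q
     = 66 × 5.14 × 1.3 + 12.2 × 1
     = 441.01 + 12.2 = 453.21 kPa.

q_ult ≈ 453 kPa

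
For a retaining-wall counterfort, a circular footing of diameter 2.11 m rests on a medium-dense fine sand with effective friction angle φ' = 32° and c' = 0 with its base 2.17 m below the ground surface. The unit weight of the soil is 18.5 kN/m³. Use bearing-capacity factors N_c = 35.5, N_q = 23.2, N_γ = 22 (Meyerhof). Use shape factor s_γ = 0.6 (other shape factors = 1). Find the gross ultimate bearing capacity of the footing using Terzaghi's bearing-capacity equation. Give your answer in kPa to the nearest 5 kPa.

q_ult ≈ 1190 kPa

Effective surcharge at the founding depth q = γ·D_f = 18.5 × 2.17 = 40.145 kPa.
q_ult = q·N_q + 0.5·γ·B·N_γ·s_γ
     = 40.145 × 23.2 + 0.5 × 18.5 × 2.11 × 22 × 0.6
     = 931.36 + 257.63 = 1189 kPa.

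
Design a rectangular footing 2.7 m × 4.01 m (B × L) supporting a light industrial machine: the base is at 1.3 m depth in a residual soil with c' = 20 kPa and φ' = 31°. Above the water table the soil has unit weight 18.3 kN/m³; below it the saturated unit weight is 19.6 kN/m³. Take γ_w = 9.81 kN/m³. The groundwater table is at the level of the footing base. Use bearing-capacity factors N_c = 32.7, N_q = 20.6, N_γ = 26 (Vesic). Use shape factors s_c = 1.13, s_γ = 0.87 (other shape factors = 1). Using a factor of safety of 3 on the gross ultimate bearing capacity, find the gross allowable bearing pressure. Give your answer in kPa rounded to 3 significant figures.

Overburden at base level: q = 18.3 × 1.3 = 23.79 kPa.
Below the base the soil is submerged, so the ½γBN_γ term uses γ' = 19.6 − 9.81 = 9.79 kN/m³.
Cohesion term c·N_c·s_c = 20 × 32.7 × 1.13 = 739.02 kPa; surcharge term q·N_q = 23.79 × 20.6 = 490.07 kPa; self-weight term 0.5·γ·B·N_γ·s_γ = 0.5 × 9.79 × 2.7 × 26 × 0.87 = 298.96 kPa.
q_ult = 739.02 + 490.07 + 298.96 = 1528.1 kPa.
q_all = 1528.1 / 3 = 509.35 kPa.

q_all ≈ 509 kPa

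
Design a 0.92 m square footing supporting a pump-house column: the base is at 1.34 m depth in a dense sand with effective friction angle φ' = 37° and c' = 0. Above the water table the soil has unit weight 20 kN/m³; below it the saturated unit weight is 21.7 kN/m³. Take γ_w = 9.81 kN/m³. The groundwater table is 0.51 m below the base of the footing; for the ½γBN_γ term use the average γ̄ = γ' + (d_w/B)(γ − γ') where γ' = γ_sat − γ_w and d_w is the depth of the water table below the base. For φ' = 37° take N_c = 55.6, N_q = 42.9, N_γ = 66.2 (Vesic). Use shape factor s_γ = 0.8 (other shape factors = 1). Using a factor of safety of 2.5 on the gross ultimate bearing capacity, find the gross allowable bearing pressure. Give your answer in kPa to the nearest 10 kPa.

q_all ≈ 620 kPa

Effective surcharge at the founding depth q = γ·D_f = 20 × 1.34 = 26.8 kPa.
With d_w = 0.51 m < B, γ̄ = 11.89 + (0.51/0.92) × (20 − 11.89) = 16.386 kN/m³.
q_ult = q·N_q + 0.5·γ·B·N_γ·s_γ
     = 26.8 × 42.9 + 0.5 × 16.386 × 0.92 × 66.2 × 0.8
     = 1149.7 + 399.18 = 1548.9 kPa.
q_all = 1548.9 / 2.5 = 619.56 kPa.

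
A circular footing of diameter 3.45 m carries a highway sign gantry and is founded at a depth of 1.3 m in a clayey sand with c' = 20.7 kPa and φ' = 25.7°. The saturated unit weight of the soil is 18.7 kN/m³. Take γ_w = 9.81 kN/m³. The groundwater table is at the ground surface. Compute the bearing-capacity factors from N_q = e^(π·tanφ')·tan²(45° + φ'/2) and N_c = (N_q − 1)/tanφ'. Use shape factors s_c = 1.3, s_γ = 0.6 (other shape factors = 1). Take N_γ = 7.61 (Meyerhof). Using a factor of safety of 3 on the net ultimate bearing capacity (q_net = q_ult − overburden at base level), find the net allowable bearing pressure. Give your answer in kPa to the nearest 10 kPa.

N_q = e^(π·tan25.7°)·tan²(57.85°) = 11.48; N_c = (N_q − 1)/tanφ' = 21.78.
γ' = 18.7 − 9.81 = 8.89 kN/m³ (submerged throughout). q = 8.89 × 1.3 = 11.557 kPa; the same γ' applies in the ½γBN_γ term.
c·N_c·s_c = 20.7 × 21.779 × 1.3 = 586.07 kPa
q·N_q = 11.557 × 11.481 = 132.69 kPa
0.5·γ·B·N_γ·s_γ = 0.5 × 8.89 × 3.45 × 7.61 × 0.6 = 70.021 kPa
q_ult = 586.07 + 132.69 + 70.021 = 788.78 kPa.
q_net = 788.78 − 11.557 = 777.23 kPa.
q_all(net) = 777.23 / 3 = 259.08 kPa.

q_all(net) ≈ 260 kPa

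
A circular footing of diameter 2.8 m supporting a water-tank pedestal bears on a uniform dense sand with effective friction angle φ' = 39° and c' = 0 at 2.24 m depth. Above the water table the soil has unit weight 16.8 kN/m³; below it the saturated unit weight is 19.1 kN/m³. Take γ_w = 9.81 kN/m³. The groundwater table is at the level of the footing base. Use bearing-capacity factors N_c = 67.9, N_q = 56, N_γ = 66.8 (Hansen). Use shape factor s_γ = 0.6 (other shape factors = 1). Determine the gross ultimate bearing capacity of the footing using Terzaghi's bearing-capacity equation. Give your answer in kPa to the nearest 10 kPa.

q_ult ≈ 2630 kPa

Overburden at base level: q = 16.8 × 2.24 = 37.632 kPa.
Below the base the soil is submerged, so the ½γBN_γ term uses γ' = 19.1 − 9.81 = 9.29 kN/m³.
Surcharge term q·N_q = 37.632 × 56 = 2107.4 kPa; self-weight term 0.5·γ·B·N_γ·s_γ = 0.5 × 9.29 × 2.8 × 66.8 × 0.6 = 521.28 kPa.
q_ult = 2107.4 + 521.28 = 2628.7 kPa.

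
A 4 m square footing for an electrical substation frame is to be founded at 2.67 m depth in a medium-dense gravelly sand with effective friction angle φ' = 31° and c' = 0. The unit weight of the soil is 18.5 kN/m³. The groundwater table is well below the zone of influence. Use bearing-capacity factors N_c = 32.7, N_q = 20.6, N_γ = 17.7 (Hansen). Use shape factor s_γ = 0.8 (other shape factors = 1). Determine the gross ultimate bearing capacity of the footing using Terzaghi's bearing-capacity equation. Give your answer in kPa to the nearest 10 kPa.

Effective surcharge at the founding depth q = γ·D_f = 18.5 × 2.67 = 49.395 kPa.
q_ult = q·N_q + 0.5·γ·B·N_γ·s_γ
     = 49.395 × 20.6 + 0.5 × 18.5 × 4 × 17.7 × 0.8
     = 1017.5 + 523.92 = 1541.5 kPa.

q_ult ≈ 1540 kPa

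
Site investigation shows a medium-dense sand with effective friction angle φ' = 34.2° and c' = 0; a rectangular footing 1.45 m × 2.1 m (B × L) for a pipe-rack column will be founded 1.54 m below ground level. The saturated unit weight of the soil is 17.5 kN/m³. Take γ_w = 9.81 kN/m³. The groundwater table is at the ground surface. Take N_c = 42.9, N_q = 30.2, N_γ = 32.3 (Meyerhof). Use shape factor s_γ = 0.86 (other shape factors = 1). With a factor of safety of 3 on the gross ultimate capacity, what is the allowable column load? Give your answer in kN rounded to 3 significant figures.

Water table at ground surface, so effective unit weight γ' = 17.5 − 9.81 = 7.69 kN/m³ is used throughout; overburden q = 7.69 × 1.54 = 11.843 kPa; the same γ' applies in the ½γBN_γ term.
Surcharge term q·N_q = 11.843 × 30.2 = 357.65 kPa; self-weight term 0.5·γ·B·N_γ·s_γ = 0.5 × 7.69 × 1.45 × 32.3 × 0.86 = 154.87 kPa.
q_ult = 357.65 + 154.87 = 512.52 kPa.
Gross allowable pressure q_all = 512.52 / 3 = 170.84 kPa.
Footing area = 3.045 m², so allowable column load = 170.84 × 3.045 = 520.2 kN.

P_all ≈ 520 kN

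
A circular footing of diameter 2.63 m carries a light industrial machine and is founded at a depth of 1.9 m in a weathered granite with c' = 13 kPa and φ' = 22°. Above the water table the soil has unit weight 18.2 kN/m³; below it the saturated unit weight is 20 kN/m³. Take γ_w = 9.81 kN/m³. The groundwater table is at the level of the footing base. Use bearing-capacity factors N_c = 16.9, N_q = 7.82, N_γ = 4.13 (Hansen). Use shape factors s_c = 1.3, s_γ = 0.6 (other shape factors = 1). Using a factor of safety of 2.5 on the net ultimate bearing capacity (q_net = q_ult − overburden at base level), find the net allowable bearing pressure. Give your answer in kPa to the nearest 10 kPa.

q_all(net) ≈ 220 kPa

Overburden at base level: q = 18.2 × 1.9 = 34.58 kPa.
Below the base the soil is submerged, so the ½γBN_γ term uses γ' = 20 − 9.81 = 10.19 kN/m³.
Cohesion term c·N_c·s_c = 13 × 16.9 × 1.3 = 285.61 kPa; surcharge term q·N_q = 34.58 × 7.82 = 270.42 kPa; self-weight term 0.5·γ·B·N_γ·s_γ = 0.5 × 10.19 × 2.63 × 4.13 × 0.6 = 33.205 kPa.
q_ult = 285.61 + 270.42 + 33.205 = 589.23 kPa.
q_net = 589.23 − 34.58 = 554.65 kPa.
q_all(net) = 554.65 / 2.5 = 221.86 kPa.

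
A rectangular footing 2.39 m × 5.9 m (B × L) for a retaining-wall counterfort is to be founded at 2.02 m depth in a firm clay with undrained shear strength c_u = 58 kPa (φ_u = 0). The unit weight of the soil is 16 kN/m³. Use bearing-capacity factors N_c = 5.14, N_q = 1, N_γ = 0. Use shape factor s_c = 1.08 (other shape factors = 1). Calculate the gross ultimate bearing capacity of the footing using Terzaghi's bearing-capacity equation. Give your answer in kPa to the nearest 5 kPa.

q_ult ≈ 355 kPa

Overburden at base level: q = 16 × 2.02 = 32.32 kPa.
Cohesion term c·N_c·s_c = 58 × 5.14 × 1.08 = 321.97 kPa; surcharge term q·N_q = 32.32 × 1 = 32.32 kPa.
q_ult = 321.97 + 32.32 = 354.29 kPa.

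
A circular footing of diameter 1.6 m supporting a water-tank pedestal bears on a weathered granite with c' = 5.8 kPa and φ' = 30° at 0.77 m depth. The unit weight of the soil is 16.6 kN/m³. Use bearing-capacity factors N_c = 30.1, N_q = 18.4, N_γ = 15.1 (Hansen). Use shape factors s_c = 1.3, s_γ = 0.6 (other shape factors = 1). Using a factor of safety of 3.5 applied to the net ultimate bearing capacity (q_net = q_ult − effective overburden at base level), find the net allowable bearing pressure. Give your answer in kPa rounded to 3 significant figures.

q_all(net) ≈ 163 kPa

Overburden at base level: q = 16.6 × 0.77 = 12.782 kPa.
Cohesion term c·N_c·s_c = 5.8 × 30.1 × 1.3 = 226.95 kPa; surcharge term q·N_q = 12.782 × 18.4 = 235.19 kPa; self-weight term 0.5·γ·B·N_γ·s_γ = 0.5 × 16.6 × 1.6 × 15.1 × 0.6 = 120.32 kPa.
q_ult = 226.95 + 235.19 + 120.32 = 582.46 kPa.
Net ultimate: q_net = 582.46 − 12.782 = 569.68 kPa.
q_all(net) = 569.68 / 3.5 = 162.77 kPa.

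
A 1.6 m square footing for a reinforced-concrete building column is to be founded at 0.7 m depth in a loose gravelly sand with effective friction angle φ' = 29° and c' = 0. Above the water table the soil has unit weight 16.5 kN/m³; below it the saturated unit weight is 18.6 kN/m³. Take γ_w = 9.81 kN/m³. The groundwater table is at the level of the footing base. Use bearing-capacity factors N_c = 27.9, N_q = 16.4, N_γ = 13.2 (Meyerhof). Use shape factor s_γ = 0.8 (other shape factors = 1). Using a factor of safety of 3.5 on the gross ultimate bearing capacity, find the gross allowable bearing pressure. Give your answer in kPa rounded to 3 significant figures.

q_all ≈ 75.3 kPa

Effective surcharge at the founding depth q = γ·D_f = 16.5 × 0.7 = 11.55 kPa.
The water table coincides with the base, so in the self-weight term γ → γ' = 8.79 kN/m³.
q_ult = q·N_q + 0.5·γ·B·N_γ·s_γ
     = 11.55 × 16.4 + 0.5 × 8.79 × 1.6 × 13.2 × 0.8
     = 189.42 + 74.258 = 263.68 kPa.
q_all = 263.68 / 3.5 = 75.337 kPa.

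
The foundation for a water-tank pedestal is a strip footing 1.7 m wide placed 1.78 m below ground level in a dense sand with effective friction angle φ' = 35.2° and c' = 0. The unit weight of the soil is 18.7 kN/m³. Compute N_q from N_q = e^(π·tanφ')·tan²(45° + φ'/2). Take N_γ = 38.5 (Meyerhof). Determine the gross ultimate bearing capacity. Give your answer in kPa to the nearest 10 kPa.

q_ult ≈ 1750 kPa

tan35.2° = 0.7054, so N_q = e^(π×0.7054)·tan²(62.6°) = 9.172 × 3.722 = 34.14.
Overburden at base level: q = 18.7 × 1.78 = 33.286 kPa.
Surcharge term q·N_q = 33.286 × 34.136 = 1136.3 kPa; self-weight term 0.5·γ·B·N_γ = 0.5 × 18.7 × 1.7 × 38.5 = 611.96 kPa.
q_ult = 1136.3 + 611.96 = 1748.2 kPa.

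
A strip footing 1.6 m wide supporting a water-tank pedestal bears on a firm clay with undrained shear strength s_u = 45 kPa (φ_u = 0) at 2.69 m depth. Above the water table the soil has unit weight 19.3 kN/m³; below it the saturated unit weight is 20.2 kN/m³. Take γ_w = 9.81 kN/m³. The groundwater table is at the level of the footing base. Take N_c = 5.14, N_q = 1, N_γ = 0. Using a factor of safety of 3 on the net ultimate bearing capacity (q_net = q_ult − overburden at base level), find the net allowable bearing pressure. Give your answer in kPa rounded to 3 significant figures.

Overburden at base level: q = 19.3 × 2.69 = 51.917 kPa.
Cohesion term c·N_c = 45 × 5.14 = 231.3 kPa; surcharge term q·N_q = 51.917 × 1 = 51.917 kPa.
q_ult = 231.3 + 51.917 = 283.22 kPa.
q_net = 283.22 − 51.917 = 231.3 kPa.
q_all(net) = 231.3 / 3 = 77.1 kPa.

q_all(net) ≈ 77.1 kPa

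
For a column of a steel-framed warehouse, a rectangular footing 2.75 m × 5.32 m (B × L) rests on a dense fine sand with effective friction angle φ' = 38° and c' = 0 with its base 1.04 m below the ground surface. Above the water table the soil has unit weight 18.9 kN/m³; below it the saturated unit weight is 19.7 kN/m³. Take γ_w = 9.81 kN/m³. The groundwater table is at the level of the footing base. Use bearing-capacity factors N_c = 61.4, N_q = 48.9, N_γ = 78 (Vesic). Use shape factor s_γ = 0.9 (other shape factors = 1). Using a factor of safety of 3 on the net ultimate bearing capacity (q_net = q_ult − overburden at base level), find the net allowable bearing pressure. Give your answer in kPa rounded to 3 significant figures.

q_all(net) ≈ 632 kPa

Effective surcharge at the founding depth q = γ·D_f = 18.9 × 1.04 = 19.656 kPa.
The water table coincides with the base, so in the self-weight term γ → γ' = 9.89 kN/m³.
q_ult = q·N_q + 0.5·γ·B·N_γ·s_γ
     = 19.656 × 48.9 + 0.5 × 9.89 × 2.75 × 78 × 0.9
     = 961.18 + 954.63 = 1915.8 kPa.
q_net = 1915.8 − 19.656 = 1896.2 kPa.
q_all(net) = 1896.2 / 3 = 632.05 kPa.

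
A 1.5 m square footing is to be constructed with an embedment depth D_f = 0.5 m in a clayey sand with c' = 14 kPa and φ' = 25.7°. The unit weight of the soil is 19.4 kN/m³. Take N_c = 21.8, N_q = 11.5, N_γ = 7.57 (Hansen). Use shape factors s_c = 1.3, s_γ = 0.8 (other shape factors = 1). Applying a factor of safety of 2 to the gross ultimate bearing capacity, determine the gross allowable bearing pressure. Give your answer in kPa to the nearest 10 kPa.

q_all ≈ 300 kPa

q = γ·D_f = 19.4 × 0.5 = 9.7 kPa.
c·N_c·s_c = 14 × 21.8 × 1.3 = 396.76 kPa
q·N_q = 9.7 × 11.5 = 111.55 kPa
0.5·γ·B·N_γ·s_γ = 0.5 × 19.4 × 1.5 × 7.57 × 0.8 = 88.115 kPa
q_ult = 396.76 + 111.55 + 88.115 = 596.42 kPa.
q_all = q_ult / FS = 596.42 / 2 = 298.21 kPa.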